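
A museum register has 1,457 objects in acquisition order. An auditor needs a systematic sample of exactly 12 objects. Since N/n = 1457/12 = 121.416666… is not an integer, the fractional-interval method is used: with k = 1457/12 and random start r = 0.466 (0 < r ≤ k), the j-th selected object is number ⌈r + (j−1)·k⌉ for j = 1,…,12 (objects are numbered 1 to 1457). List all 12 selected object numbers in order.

j=1: r + 0k = 0.466 → ⌈·⌉ = 1
j=2: r + 1k = 121.882666… → ⌈·⌉ = 122
j=3: r + 2k = 243.299333… → ⌈·⌉ = 244
j=4: r + 3k = 364.716 → ⌈·⌉ = 365
j=5: r + 4k = 486.132666… → ⌈·⌉ = 487
j=6: r + 5k = 607.549333… → ⌈·⌉ = 608
j=7: r + 6k = 728.966 → ⌈·⌉ = 729
j=8: r + 7k = 850.382666… → ⌈·⌉ = 851
j=9: r + 8k = 971.799333… → ⌈·⌉ = 972
j=10: r + 9k = 1093.216 → ⌈·⌉ = 1094
j=11: r + 10k = 1214.632666… → ⌈·⌉ = 1215
j=12: r + 11k = 1336.049333… → ⌈·⌉ = 1337

1, 122, 244, 365, 487, 608, 729, 851, 972, 1094, 1215, 1337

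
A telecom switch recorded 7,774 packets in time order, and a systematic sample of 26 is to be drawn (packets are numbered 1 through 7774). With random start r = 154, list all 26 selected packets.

154, 453, 752, 1051, 1350, 1649, 1948, 2247, 2546, 2845, 3144, 3443, 3742, 4041, 4340, 4639, 4938, 5237, 5536, 5835, 6134, 6433, 6732, 7031, 7330, 7629

k = N/n = 7774/26 = 299
packet 1: 154
packet 2: 154 + 299 = 453
packet 3: 453 + 299 = 752
packet 4: 752 + 299 = 1051
packet 5: 1051 + 299 = 1350
packet 6: 1350 + 299 = 1649
packet 7: 1649 + 299 = 1948
packet 8: 1948 + 299 = 2247
packet 9: 2247 + 299 = 2546
packet 10: 2546 + 299 = 2845
packet 11: 2845 + 299 = 3144
packet 12: 3144 + 299 = 3443
packet 13: 3443 + 299 = 3742
packet 14: 3742 + 299 = 4041
packet 15: 4041 + 299 = 4340
packet 16: 4340 + 299 = 4639
packet 17: 4639 + 299 = 4938
packet 18: 4938 + 299 = 5237
packet 19: 5237 + 299 = 5536
packet 20: 5536 + 299 = 5835
packet 21: 5835 + 299 = 6134
packet 22: 6134 + 299 = 6433
packet 23: 6433 + 299 = 6732
packet 24: 6732 + 299 = 7031
packet 25: 7031 + 299 = 7330
packet 26: 7330 + 299 = 7629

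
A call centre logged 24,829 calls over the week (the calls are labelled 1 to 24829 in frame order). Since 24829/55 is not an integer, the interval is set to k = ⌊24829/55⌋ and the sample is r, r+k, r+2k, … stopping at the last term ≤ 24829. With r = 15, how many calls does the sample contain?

k = ⌊24829/55⌋ = 451
Achieved size = ⌊(24829 − 15)/451⌋ + 1 = ⌊24814/451⌋ + 1 = 55 + 1 = 56
(last selection: 15 + 55×451 = 24820 ≤ 24829; next would be 25271 > 24829)

56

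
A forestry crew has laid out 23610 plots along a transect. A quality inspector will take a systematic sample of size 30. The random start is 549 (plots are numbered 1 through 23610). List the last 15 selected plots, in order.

k = N/n = 23610/30 = 787
16th selection = 549 + 15×787 = 12354
17th: 12354 + 787 = 13141
18th: 13141 + 787 = 13928
19th: 13928 + 787 = 14715
20th: 14715 + 787 = 15502
21st: 15502 + 787 = 16289
22nd: 16289 + 787 = 17076
23rd: 17076 + 787 = 17863
24th: 17863 + 787 = 18650
25th: 18650 + 787 = 19437
26th: 19437 + 787 = 20224
27th: 20224 + 787 = 21011
28th: 21011 + 787 = 21798
29th: 21798 + 787 = 22585
30th: 22585 + 787 = 23372

12354, 13141, 13928, 14715, 15502, 16289, 17076, 17863, 18650, 19437, 20224, 21011, 21798, 22585, 23372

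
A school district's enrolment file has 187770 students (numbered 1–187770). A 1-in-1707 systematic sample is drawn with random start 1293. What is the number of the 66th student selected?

k = 1707
66th selection = r + (66−1)·k = 1293 + 65×1707 = 1293 + 110955 = 112248

112248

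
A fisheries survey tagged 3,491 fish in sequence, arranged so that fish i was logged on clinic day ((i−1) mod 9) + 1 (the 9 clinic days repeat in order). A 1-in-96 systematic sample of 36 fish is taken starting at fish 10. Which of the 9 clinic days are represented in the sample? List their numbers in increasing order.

1, 4, 7

Consecutive selections differ by k = 96, so their clinic day numbers differ by 96 mod 9 = 6.
gcd(96, 9) = 3, so the sample visits 9/3 = 3 distinct residues mod 9.
Start 10 is clinic day 1; the clinic days hit are 1, 4, 7.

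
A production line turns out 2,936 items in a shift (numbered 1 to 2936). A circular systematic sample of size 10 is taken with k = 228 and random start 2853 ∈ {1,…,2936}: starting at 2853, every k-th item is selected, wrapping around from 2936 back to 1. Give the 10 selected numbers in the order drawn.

2853, 145, 373, 601, 829, 1057, 1285, 1513, 1741, 1969

Selection 1: 2853
Selection 2: 2853 + 228 = 3081 → 3081 − 2936 = 145
Selection 3: 145 + 228 = 373
Selection 4: 373 + 228 = 601
Selection 5: 601 + 228 = 829
Selection 6: 829 + 228 = 1057
Selection 7: 1057 + 228 = 1285
Selection 8: 1285 + 228 = 1513
Selection 9: 1513 + 228 = 1741
Selection 10: 1741 + 228 = 1969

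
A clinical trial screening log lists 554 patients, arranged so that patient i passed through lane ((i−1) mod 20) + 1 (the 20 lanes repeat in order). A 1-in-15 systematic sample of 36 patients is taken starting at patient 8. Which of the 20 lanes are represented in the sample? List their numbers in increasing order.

3, 8, 13, 18

Consecutive selections differ by k = 15, so their lane numbers differ by 15 mod 20 = 15.
gcd(15, 20) = 5, so the sample visits 20/5 = 4 distinct residues mod 20.
Start 8 is lane 8; the lanes hit are 3, 8, 13, 18.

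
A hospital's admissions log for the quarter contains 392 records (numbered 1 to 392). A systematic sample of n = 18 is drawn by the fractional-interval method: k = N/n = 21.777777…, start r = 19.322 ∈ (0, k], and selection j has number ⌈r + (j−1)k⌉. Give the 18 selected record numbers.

20, 42, 63, 85, 107, 129, 150, 172, 194, 216, 238, 259, 281, 303, 325, 346, 368, 390

j=1: r + 0k = 19.322 → ⌈·⌉ = 20
j=2: r + 1k = 41.099777… → ⌈·⌉ = 42
j=3: r + 2k = 62.877555… → ⌈·⌉ = 63
j=4: r + 3k = 84.655333… → ⌈·⌉ = 85
j=5: r + 4k = 106.433111… → ⌈·⌉ = 107
j=6: r + 5k = 128.210888… → ⌈·⌉ = 129
j=7: r + 6k = 149.988666… → ⌈·⌉ = 150
j=8: r + 7k = 171.766444… → ⌈·⌉ = 172
j=9: r + 8k = 193.544222… → ⌈·⌉ = 194
j=10: r + 9k = 215.322 → ⌈·⌉ = 216
j=11: r + 10k = 237.099777… → ⌈·⌉ = 238
j=12: r + 11k = 258.877555… → ⌈·⌉ = 259
j=13: r + 12k = 280.655333… → ⌈·⌉ = 281
j=14: r + 13k = 302.433111… → ⌈·⌉ = 303
j=15: r + 14k = 324.210888… → ⌈·⌉ = 325
j=16: r + 15k = 345.988666… → ⌈·⌉ = 346
j=17: r + 16k = 367.766444… → ⌈·⌉ = 368
j=18: r + 17k = 389.544222… → ⌈·⌉ = 390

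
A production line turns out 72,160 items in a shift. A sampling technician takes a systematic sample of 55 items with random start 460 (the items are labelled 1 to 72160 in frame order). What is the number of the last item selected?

71308

k = 72160/55 = 1312
55th selection = r + (55−1)·k = 460 + 54×1312 = 460 + 70848 = 71308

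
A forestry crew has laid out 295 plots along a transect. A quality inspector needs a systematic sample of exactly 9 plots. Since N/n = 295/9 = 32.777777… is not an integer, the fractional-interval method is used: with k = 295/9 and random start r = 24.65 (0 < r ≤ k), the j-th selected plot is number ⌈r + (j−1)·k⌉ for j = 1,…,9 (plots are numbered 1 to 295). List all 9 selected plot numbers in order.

j=1: r + 0k = 24.65 → ⌈·⌉ = 25
j=2: r + 1k = 57.427777… → ⌈·⌉ = 58
j=3: r + 2k = 90.205555… → ⌈·⌉ = 91
j=4: r + 3k = 122.983333… → ⌈·⌉ = 123
j=5: r + 4k = 155.761111… → ⌈·⌉ = 156
j=6: r + 5k = 188.538888… → ⌈·⌉ = 189
j=7: r + 6k = 221.316666… → ⌈·⌉ = 222
j=8: r + 7k = 254.094444… → ⌈·⌉ = 255
j=9: r + 8k = 286.872222… → ⌈·⌉ = 287

25, 58, 91, 123, 156, 189, 222, 255, 287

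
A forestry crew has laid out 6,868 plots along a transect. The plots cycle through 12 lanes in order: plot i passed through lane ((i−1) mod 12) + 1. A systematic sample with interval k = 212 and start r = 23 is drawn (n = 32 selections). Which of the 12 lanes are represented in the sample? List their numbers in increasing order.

3, 7, 11

Consecutive selections differ by k = 212, so their lane numbers differ by 212 mod 12 = 8.
gcd(212, 12) = 4, so the sample visits 12/4 = 3 distinct residues mod 12.
Start 23 is lane 11; the lanes hit are 3, 7, 11.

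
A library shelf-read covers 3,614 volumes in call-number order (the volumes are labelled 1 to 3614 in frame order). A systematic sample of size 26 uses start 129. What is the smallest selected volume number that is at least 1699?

k = 3614/26 = 139
Steps past start: ⌈(1699 − 129)/139⌉ = ⌈1570/139⌉ = 12
Selected volume: 129 + 12×139 = 1797

1797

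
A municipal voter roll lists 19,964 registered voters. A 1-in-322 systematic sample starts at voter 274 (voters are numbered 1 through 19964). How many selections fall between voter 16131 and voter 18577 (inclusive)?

k = 322
First selection ≥ 16131: 274 + ⌈(16131−274)/322⌉·322 = 274 + 50×322 = 16374
Last selection ≤ 18577: 274 + ⌊(18577−274)/322⌋·322 = 274 + 56×322 = 18306
Count = 56 − 50 + 1 = 7

7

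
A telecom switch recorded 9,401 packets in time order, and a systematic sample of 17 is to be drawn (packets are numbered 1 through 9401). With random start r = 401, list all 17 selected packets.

k = N/n = 9401/17 = 553
packet 1: 401
packet 2: 401 + 553 = 954
packet 3: 954 + 553 = 1507
packet 4: 1507 + 553 = 2060
packet 5: 2060 + 553 = 2613
packet 6: 2613 + 553 = 3166
packet 7: 3166 + 553 = 3719
packet 8: 3719 + 553 = 4272
packet 9: 4272 + 553 = 4825
packet 10: 4825 + 553 = 5378
packet 11: 5378 + 553 = 5931
packet 12: 5931 + 553 = 6484
packet 13: 6484 + 553 = 7037
packet 14: 7037 + 553 = 7590
packet 15: 7590 + 553 = 8143
packet 16: 8143 + 553 = 8696
packet 17: 8696 + 553 = 9249

401, 954, 1507, 2060, 2613, 3166, 3719, 4272, 4825, 5378, 5931, 6484, 7037, 7590, 8143, 8696, 9249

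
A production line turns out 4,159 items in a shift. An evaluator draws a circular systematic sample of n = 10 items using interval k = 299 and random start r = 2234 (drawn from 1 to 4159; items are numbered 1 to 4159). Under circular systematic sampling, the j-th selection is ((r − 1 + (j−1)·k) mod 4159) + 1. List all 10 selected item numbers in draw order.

2234, 2533, 2832, 3131, 3430, 3729, 4028, 168, 467, 766

Selection 1: 2234
Selection 2: 2234 + 299 = 2533
Selection 3: 2533 + 299 = 2832
Selection 4: 2832 + 299 = 3131
Selection 5: 3131 + 299 = 3430
Selection 6: 3430 + 299 = 3729
Selection 7: 3729 + 299 = 4028
Selection 8: 4028 + 299 = 4327 → 4327 − 4159 = 168
Selection 9: 168 + 299 = 467
Selection 10: 467 + 299 = 766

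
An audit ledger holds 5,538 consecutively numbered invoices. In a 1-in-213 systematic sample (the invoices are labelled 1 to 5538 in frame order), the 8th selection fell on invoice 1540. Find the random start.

49

k = 213
r = 1540 − (8−1)×213 = 1540 − 1491 = 49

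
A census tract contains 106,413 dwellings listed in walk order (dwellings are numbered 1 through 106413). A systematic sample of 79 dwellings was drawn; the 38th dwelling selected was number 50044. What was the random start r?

205

k = 106413/79 = 1347
r = 50044 − (38−1)×1347 = 50044 − 49839 = 205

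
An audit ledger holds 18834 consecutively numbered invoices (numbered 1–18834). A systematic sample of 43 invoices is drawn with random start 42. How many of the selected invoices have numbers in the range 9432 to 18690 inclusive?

21

k = 18834/43 = 438
First selection ≥ 9432: 42 + ⌈(9432−42)/438⌉·438 = 42 + 22×438 = 9678
Last selection ≤ 18690: 42 + ⌊(18690−42)/438⌋·438 = 42 + 42×438 = 18438
Count = 42 − 22 + 1 = 21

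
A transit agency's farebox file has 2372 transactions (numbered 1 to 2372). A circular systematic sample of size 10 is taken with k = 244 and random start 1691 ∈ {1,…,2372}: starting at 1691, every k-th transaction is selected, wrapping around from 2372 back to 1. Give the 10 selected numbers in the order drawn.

1691, 1935, 2179, 51, 295, 539, 783, 1027, 1271, 1515

Selection 1: 1691
Selection 2: 1691 + 244 = 1935
Selection 3: 1935 + 244 = 2179
Selection 4: 2179 + 244 = 2423 → 2423 − 2372 = 51
Selection 5: 51 + 244 = 295
Selection 6: 295 + 244 = 539
Selection 7: 539 + 244 = 783
Selection 8: 783 + 244 = 1027
Selection 9: 1027 + 244 = 1271
Selection 10: 1271 + 244 = 1515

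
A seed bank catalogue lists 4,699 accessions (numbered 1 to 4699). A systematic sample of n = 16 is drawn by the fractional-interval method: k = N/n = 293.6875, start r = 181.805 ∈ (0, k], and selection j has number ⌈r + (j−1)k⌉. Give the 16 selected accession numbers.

j=1: r + 0k = 181.805 → ⌈·⌉ = 182
j=2: r + 1k = 475.4925 → ⌈·⌉ = 476
j=3: r + 2k = 769.18 → ⌈·⌉ = 770
j=4: r + 3k = 1062.8675 → ⌈·⌉ = 1063
j=5: r + 4k = 1356.555 → ⌈·⌉ = 1357
j=6: r + 5k = 1650.2425 → ⌈·⌉ = 1651
j=7: r + 6k = 1943.93 → ⌈·⌉ = 1944
j=8: r + 7k = 2237.6175 → ⌈·⌉ = 2238
j=9: r + 8k = 2531.305 → ⌈·⌉ = 2532
j=10: r + 9k = 2824.9925 → ⌈·⌉ = 2825
j=11: r + 10k = 3118.68 → ⌈·⌉ = 3119
j=12: r + 11k = 3412.3675 → ⌈·⌉ = 3413
j=13: r + 12k = 3706.055 → ⌈·⌉ = 3707
j=14: r + 13k = 3999.7425 → ⌈·⌉ = 4000
j=15: r + 14k = 4293.43 → ⌈·⌉ = 4294
j=16: r + 15k = 4587.1175 → ⌈·⌉ = 4588

182, 476, 770, 1063, 1357, 1651, 1944, 2238, 2532, 2825, 3119, 3413, 3707, 4000, 4294, 4588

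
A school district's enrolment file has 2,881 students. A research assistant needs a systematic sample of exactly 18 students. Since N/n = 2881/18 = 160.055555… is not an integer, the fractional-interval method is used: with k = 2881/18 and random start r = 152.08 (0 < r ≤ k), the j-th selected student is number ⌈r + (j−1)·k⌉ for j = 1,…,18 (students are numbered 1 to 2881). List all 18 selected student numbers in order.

j=1: r + 0k = 152.08 → ⌈·⌉ = 153
j=2: r + 1k = 312.135555… → ⌈·⌉ = 313
j=3: r + 2k = 472.191111… → ⌈·⌉ = 473
j=4: r + 3k = 632.246666… → ⌈·⌉ = 633
j=5: r + 4k = 792.302222… → ⌈·⌉ = 793
j=6: r + 5k = 952.357777… → ⌈·⌉ = 953
j=7: r + 6k = 1112.413333… → ⌈·⌉ = 1113
j=8: r + 7k = 1272.468888… → ⌈·⌉ = 1273
j=9: r + 8k = 1432.524444… → ⌈·⌉ = 1433
j=10: r + 9k = 1592.58 → ⌈·⌉ = 1593
j=11: r + 10k = 1752.635555… → ⌈·⌉ = 1753
j=12: r + 11k = 1912.691111… → ⌈·⌉ = 1913
j=13: r + 12k = 2072.746666… → ⌈·⌉ = 2073
j=14: r + 13k = 2232.802222… → ⌈·⌉ = 2233
j=15: r + 14k = 2392.857777… → ⌈·⌉ = 2393
j=16: r + 15k = 2552.913333… → ⌈·⌉ = 2553
j=17: r + 16k = 2712.968888… → ⌈·⌉ = 2713
j=18: r + 17k = 2873.024444… → ⌈·⌉ = 2874

153, 313, 473, 633, 793, 953, 1113, 1273, 1433, 1593, 1753, 1913, 2073, 2233, 2393, 2553, 2713, 2874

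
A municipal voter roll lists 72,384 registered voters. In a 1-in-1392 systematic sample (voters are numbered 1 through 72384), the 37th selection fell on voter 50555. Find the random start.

443

k = 1392
r = 50555 − (37−1)×1392 = 50555 − 50112 = 443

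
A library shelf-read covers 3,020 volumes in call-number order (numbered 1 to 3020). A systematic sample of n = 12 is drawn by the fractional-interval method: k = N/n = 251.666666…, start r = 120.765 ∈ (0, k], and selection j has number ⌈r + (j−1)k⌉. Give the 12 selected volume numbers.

121, 373, 625, 876, 1128, 1380, 1631, 1883, 2135, 2386, 2638, 2890

j=1: r + 0k = 120.765 → ⌈·⌉ = 121
j=2: r + 1k = 372.431666… → ⌈·⌉ = 373
j=3: r + 2k = 624.098333… → ⌈·⌉ = 625
j=4: r + 3k = 875.765 → ⌈·⌉ = 876
j=5: r + 4k = 1127.431666… → ⌈·⌉ = 1128
j=6: r + 5k = 1379.098333… → ⌈·⌉ = 1380
j=7: r + 6k = 1630.765 → ⌈·⌉ = 1631
j=8: r + 7k = 1882.431666… → ⌈·⌉ = 1883
j=9: r + 8k = 2134.098333… → ⌈·⌉ = 2135
j=10: r + 9k = 2385.765 → ⌈·⌉ = 2386
j=11: r + 10k = 2637.431666… → ⌈·⌉ = 2638
j=12: r + 11k = 2889.098333… → ⌈·⌉ = 2890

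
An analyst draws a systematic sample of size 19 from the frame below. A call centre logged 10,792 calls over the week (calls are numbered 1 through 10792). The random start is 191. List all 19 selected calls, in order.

k = N/n = 10792/19 = 568
call 1: 191
call 2: 191 + 568 = 759
call 3: 759 + 568 = 1327
call 4: 1327 + 568 = 1895
call 5: 1895 + 568 = 2463
call 6: 2463 + 568 = 3031
call 7: 3031 + 568 = 3599
call 8: 3599 + 568 = 4167
call 9: 4167 + 568 = 4735
call 10: 4735 + 568 = 5303
call 11: 5303 + 568 = 5871
call 12: 5871 + 568 = 6439
call 13: 6439 + 568 = 7007
call 14: 7007 + 568 = 7575
call 15: 7575 + 568 = 8143
call 16: 8143 + 568 = 8711
call 17: 8711 + 568 = 9279
call 18: 9279 + 568 = 9847
call 19: 9847 + 568 = 10415

191, 759, 1327, 1895, 2463, 3031, 3599, 4167, 4735, 5303, 5871, 6439, 7007, 7575, 8143, 8711, 9279, 9847, 10415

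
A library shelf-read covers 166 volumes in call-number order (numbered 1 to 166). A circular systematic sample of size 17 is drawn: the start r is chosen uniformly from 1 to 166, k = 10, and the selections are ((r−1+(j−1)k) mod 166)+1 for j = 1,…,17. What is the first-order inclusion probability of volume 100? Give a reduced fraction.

17/166

For each position j, as r ranges over 1…166 the j-th selection hits every volume exactly once, so volume 100 is selected for exactly 17 of the 166 starts.
Inclusion probability = 17/166.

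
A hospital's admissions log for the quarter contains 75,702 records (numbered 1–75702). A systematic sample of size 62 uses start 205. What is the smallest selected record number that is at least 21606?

22183

k = 75702/62 = 1221
Steps past start: ⌈(21606 − 205)/1221⌉ = ⌈21401/1221⌉ = 18
Selected record: 205 + 18×1221 = 22183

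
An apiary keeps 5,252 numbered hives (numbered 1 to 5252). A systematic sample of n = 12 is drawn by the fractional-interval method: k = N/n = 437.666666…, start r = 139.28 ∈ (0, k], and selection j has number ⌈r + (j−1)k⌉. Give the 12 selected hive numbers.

j=1: r + 0k = 139.28 → ⌈·⌉ = 140
j=2: r + 1k = 576.946666… → ⌈·⌉ = 577
j=3: r + 2k = 1014.613333… → ⌈·⌉ = 1015
j=4: r + 3k = 1452.28 → ⌈·⌉ = 1453
j=5: r + 4k = 1889.946666… → ⌈·⌉ = 1890
j=6: r + 5k = 2327.613333… → ⌈·⌉ = 2328
j=7: r + 6k = 2765.28 → ⌈·⌉ = 2766
j=8: r + 7k = 3202.946666… → ⌈·⌉ = 3203
j=9: r + 8k = 3640.613333… → ⌈·⌉ = 3641
j=10: r + 9k = 4078.28 → ⌈·⌉ = 4079
j=11: r + 10k = 4515.946666… → ⌈·⌉ = 4516
j=12: r + 11k = 4953.613333… → ⌈·⌉ = 4954

140, 577, 1015, 1453, 1890, 2328, 2766, 3203, 3641, 4079, 4516, 4954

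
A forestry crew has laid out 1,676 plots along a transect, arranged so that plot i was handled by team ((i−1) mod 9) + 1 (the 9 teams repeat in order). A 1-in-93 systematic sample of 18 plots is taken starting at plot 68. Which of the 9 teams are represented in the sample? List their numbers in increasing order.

2, 5, 8

Consecutive selections differ by k = 93, so their team numbers differ by 93 mod 9 = 3.
gcd(93, 9) = 3, so the sample visits 9/3 = 3 distinct residues mod 9.
Start 68 is team 5; the teams hit are 2, 5, 8.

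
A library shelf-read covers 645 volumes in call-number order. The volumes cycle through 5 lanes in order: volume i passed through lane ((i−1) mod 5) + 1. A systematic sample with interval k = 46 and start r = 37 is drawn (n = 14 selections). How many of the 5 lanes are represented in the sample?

5

Consecutive selections differ by k = 46, so their lane numbers differ by 46 mod 5 = 1.
gcd(46, 5) = 1, so the sample visits 5/1 = 5 distinct residues mod 5.
Start 37 is lane 2; the lanes hit are 1, 2, 3, 4, 5.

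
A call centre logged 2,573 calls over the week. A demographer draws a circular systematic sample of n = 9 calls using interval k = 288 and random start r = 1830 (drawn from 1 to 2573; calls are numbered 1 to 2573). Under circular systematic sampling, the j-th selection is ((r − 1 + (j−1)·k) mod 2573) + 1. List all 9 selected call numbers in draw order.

Selection 1: 1830
Selection 2: 1830 + 288 = 2118
Selection 3: 2118 + 288 = 2406
Selection 4: 2406 + 288 = 2694 → 2694 − 2573 = 121
Selection 5: 121 + 288 = 409
Selection 6: 409 + 288 = 697
Selection 7: 697 + 288 = 985
Selection 8: 985 + 288 = 1273
Selection 9: 1273 + 288 = 1561

1830, 2118, 2406, 121, 409, 697, 985, 1273, 1561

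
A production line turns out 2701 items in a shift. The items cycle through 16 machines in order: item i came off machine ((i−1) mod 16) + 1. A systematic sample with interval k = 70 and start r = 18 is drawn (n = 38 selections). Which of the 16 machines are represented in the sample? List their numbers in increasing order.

Consecutive selections differ by k = 70, so their machine numbers differ by 70 mod 16 = 6.
gcd(70, 16) = 2, so the sample visits 16/2 = 8 distinct residues mod 16.
Start 18 is machine 2; the machines hit are 2, 4, 6, 8, 10, 12, 14, 16.

2, 4, 6, 8, 10, 12, 14, 16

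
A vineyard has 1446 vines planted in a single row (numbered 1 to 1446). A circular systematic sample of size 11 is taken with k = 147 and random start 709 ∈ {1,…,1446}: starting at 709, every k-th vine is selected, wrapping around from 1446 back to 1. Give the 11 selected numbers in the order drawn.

Selection 1: 709
Selection 2: 709 + 147 = 856
Selection 3: 856 + 147 = 1003
Selection 4: 1003 + 147 = 1150
Selection 5: 1150 + 147 = 1297
Selection 6: 1297 + 147 = 1444
Selection 7: 1444 + 147 = 1591 → 1591 − 1446 = 145
Selection 8: 145 + 147 = 292
Selection 9: 292 + 147 = 439
Selection 10: 439 + 147 = 586
Selection 11: 586 + 147 = 733

709, 856, 1003, 1150, 1297, 1444, 145, 292, 439, 586, 733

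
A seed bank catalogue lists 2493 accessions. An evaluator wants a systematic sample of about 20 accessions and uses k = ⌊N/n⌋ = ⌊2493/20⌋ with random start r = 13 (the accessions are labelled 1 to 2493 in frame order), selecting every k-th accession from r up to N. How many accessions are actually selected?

21

k = ⌊2493/20⌋ = 124
Achieved size = ⌊(2493 − 13)/124⌋ + 1 = ⌊2480/124⌋ + 1 = 20 + 1 = 21
(last selection: 13 + 20×124 = 2493 ≤ 2493; next would be 2617 > 2493)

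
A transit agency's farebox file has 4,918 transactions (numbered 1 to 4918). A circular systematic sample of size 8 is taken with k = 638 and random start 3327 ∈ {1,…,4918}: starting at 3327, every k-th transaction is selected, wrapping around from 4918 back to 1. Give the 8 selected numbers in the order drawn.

Selection 1: 3327
Selection 2: 3327 + 638 = 3965
Selection 3: 3965 + 638 = 4603
Selection 4: 4603 + 638 = 5241 → 5241 − 4918 = 323
Selection 5: 323 + 638 = 961
Selection 6: 961 + 638 = 1599
Selection 7: 1599 + 638 = 2237
Selection 8: 2237 + 638 = 2875

3327, 3965, 4603, 323, 961, 1599, 2237, 2875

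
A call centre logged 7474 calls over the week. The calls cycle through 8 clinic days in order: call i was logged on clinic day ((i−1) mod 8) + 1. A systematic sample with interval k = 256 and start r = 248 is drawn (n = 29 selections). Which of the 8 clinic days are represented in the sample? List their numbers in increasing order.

8

Consecutive selections differ by k = 256, so their clinic day numbers differ by 256 mod 8 = 0.
gcd(256, 8) = 8, so the sample visits 8/8 = 1 distinct residues mod 8.
Start 248 is clinic day 8; the clinic days hit are 8.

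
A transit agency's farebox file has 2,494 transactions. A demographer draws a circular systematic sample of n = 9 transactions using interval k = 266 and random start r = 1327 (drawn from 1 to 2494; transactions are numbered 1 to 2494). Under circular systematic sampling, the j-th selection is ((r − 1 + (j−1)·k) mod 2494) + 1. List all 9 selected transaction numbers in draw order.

1327, 1593, 1859, 2125, 2391, 163, 429, 695, 961

Selection 1: 1327
Selection 2: 1327 + 266 = 1593
Selection 3: 1593 + 266 = 1859
Selection 4: 1859 + 266 = 2125
Selection 5: 2125 + 266 = 2391
Selection 6: 2391 + 266 = 2657 → 2657 − 2494 = 163
Selection 7: 163 + 266 = 429
Selection 8: 429 + 266 = 695
Selection 9: 695 + 266 = 961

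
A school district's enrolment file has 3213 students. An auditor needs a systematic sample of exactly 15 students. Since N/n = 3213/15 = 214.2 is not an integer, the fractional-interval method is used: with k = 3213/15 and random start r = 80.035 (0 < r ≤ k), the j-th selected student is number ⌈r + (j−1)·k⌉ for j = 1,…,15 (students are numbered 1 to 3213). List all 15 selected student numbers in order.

j=1: r + 0k = 80.035 → ⌈·⌉ = 81
j=2: r + 1k = 294.235 → ⌈·⌉ = 295
j=3: r + 2k = 508.435 → ⌈·⌉ = 509
j=4: r + 3k = 722.635 → ⌈·⌉ = 723
j=5: r + 4k = 936.835 → ⌈·⌉ = 937
j=6: r + 5k = 1151.035 → ⌈·⌉ = 1152
j=7: r + 6k = 1365.235 → ⌈·⌉ = 1366
j=8: r + 7k = 1579.435 → ⌈·⌉ = 1580
j=9: r + 8k = 1793.635 → ⌈·⌉ = 1794
j=10: r + 9k = 2007.835 → ⌈·⌉ = 2008
j=11: r + 10k = 2222.035 → ⌈·⌉ = 2223
j=12: r + 11k = 2436.235 → ⌈·⌉ = 2437
j=13: r + 12k = 2650.435 → ⌈·⌉ = 2651
j=14: r + 13k = 2864.635 → ⌈·⌉ = 2865
j=15: r + 14k = 3078.835 → ⌈·⌉ = 3079

81, 295, 509, 723, 937, 1152, 1366, 1580, 1794, 2008, 2223, 2437, 2651, 2865, 3079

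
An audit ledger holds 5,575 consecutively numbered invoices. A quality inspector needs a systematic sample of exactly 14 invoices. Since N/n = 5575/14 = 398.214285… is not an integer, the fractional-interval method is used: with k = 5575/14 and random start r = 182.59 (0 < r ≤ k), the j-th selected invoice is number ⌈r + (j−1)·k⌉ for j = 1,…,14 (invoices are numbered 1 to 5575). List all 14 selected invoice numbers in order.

183, 581, 980, 1378, 1776, 2174, 2572, 2971, 3369, 3767, 4165, 4563, 4962, 5360

j=1: r + 0k = 182.59 → ⌈·⌉ = 183
j=2: r + 1k = 580.804285… → ⌈·⌉ = 581
j=3: r + 2k = 979.018571… → ⌈·⌉ = 980
j=4: r + 3k = 1377.232857… → ⌈·⌉ = 1378
j=5: r + 4k = 1775.447142… → ⌈·⌉ = 1776
j=6: r + 5k = 2173.661428… → ⌈·⌉ = 2174
j=7: r + 6k = 2571.875714… → ⌈·⌉ = 2572
j=8: r + 7k = 2970.09 → ⌈·⌉ = 2971
j=9: r + 8k = 3368.304285… → ⌈·⌉ = 3369
j=10: r + 9k = 3766.518571… → ⌈·⌉ = 3767
j=11: r + 10k = 4164.732857… → ⌈·⌉ = 4165
j=12: r + 11k = 4562.947142… → ⌈·⌉ = 4563
j=13: r + 12k = 4961.161428… → ⌈·⌉ = 4962
j=14: r + 13k = 5359.375714… → ⌈·⌉ = 5360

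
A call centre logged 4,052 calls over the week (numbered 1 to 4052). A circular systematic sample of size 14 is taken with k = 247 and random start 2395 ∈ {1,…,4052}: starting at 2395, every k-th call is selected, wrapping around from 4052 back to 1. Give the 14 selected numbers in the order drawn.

Selection 1: 2395
Selection 2: 2395 + 247 = 2642
Selection 3: 2642 + 247 = 2889
Selection 4: 2889 + 247 = 3136
Selection 5: 3136 + 247 = 3383
Selection 6: 3383 + 247 = 3630
Selection 7: 3630 + 247 = 3877
Selection 8: 3877 + 247 = 4124 → 4124 − 4052 = 72
Selection 9: 72 + 247 = 319
Selection 10: 319 + 247 = 566
Selection 11: 566 + 247 = 813
Selection 12: 813 + 247 = 1060
Selection 13: 1060 + 247 = 1307
Selection 14: 1307 + 247 = 1554

2395, 2642, 2889, 3136, 3383, 3630, 3877, 72, 319, 566, 813, 1060, 1307, 1554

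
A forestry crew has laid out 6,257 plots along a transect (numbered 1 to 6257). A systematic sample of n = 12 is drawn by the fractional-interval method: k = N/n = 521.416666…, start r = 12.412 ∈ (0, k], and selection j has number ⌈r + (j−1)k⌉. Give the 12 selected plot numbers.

j=1: r + 0k = 12.412 → ⌈·⌉ = 13
j=2: r + 1k = 533.828666… → ⌈·⌉ = 534
j=3: r + 2k = 1055.245333… → ⌈·⌉ = 1056
j=4: r + 3k = 1576.662 → ⌈·⌉ = 1577
j=5: r + 4k = 2098.078666… → ⌈·⌉ = 2099
j=6: r + 5k = 2619.495333… → ⌈·⌉ = 2620
j=7: r + 6k = 3140.912 → ⌈·⌉ = 3141
j=8: r + 7k = 3662.328666… → ⌈·⌉ = 3663
j=9: r + 8k = 4183.745333… → ⌈·⌉ = 4184
j=10: r + 9k = 4705.162 → ⌈·⌉ = 4706
j=11: r + 10k = 5226.578666… → ⌈·⌉ = 5227
j=12: r + 11k = 5747.995333… → ⌈·⌉ = 5748

13, 534, 1056, 1577, 2099, 2620, 3141, 3663, 4184, 4706, 5227, 5748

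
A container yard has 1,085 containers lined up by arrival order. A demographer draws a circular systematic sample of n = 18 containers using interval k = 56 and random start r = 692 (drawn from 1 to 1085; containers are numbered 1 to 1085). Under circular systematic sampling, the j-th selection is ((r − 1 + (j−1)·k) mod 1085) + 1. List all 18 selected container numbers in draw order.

692, 748, 804, 860, 916, 972, 1028, 1084, 55, 111, 167, 223, 279, 335, 391, 447, 503, 559

Selection 1: 692
Selection 2: 692 + 56 = 748
Selection 3: 748 + 56 = 804
Selection 4: 804 + 56 = 860
Selection 5: 860 + 56 = 916
Selection 6: 916 + 56 = 972
Selection 7: 972 + 56 = 1028
Selection 8: 1028 + 56 = 1084
Selection 9: 1084 + 56 = 1140 → 1140 − 1085 = 55
Selection 10: 55 + 56 = 111
Selection 11: 111 + 56 = 167
Selection 12: 167 + 56 = 223
Selection 13: 223 + 56 = 279
Selection 14: 279 + 56 = 335
Selection 15: 335 + 56 = 391
Selection 16: 391 + 56 = 447
Selection 17: 447 + 56 = 503
Selection 18: 503 + 56 = 559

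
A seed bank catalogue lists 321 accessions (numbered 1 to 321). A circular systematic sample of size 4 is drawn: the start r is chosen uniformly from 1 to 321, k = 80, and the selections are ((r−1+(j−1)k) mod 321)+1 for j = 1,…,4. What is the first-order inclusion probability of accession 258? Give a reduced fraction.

4/321

For each position j, as r ranges over 1…321 the j-th selection hits every accession exactly once, so accession 258 is selected for exactly 4 of the 321 starts.
Inclusion probability = 4/321.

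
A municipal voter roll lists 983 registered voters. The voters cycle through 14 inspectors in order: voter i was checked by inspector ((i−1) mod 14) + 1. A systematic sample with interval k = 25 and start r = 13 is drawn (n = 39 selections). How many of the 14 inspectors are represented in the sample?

14

Consecutive selections differ by k = 25, so their inspector numbers differ by 25 mod 14 = 11.
gcd(25, 14) = 1, so the sample visits 14/1 = 14 distinct residues mod 14.
Start 13 is inspector 13; the inspectors hit are 1, 2, 3, 4, 5, 6, 7, 8, 9, 10, 11, 12, 13, 14.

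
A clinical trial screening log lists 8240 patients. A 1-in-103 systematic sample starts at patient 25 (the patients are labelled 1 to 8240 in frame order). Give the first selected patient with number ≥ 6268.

6308

k = 103
Steps past start: ⌈(6268 − 25)/103⌉ = ⌈6243/103⌉ = 61
Selected patient: 25 + 61×103 = 6308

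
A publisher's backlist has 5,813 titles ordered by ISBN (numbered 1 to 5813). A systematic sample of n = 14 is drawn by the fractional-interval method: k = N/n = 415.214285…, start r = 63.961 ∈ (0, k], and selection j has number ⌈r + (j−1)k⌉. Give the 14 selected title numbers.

j=1: r + 0k = 63.961 → ⌈·⌉ = 64
j=2: r + 1k = 479.175285… → ⌈·⌉ = 480
j=3: r + 2k = 894.389571… → ⌈·⌉ = 895
j=4: r + 3k = 1309.603857… → ⌈·⌉ = 1310
j=5: r + 4k = 1724.818142… → ⌈·⌉ = 1725
j=6: r + 5k = 2140.032428… → ⌈·⌉ = 2141
j=7: r + 6k = 2555.246714… → ⌈·⌉ = 2556
j=8: r + 7k = 2970.461 → ⌈·⌉ = 2971
j=9: r + 8k = 3385.675285… → ⌈·⌉ = 3386
j=10: r + 9k = 3800.889571… → ⌈·⌉ = 3801
j=11: r + 10k = 4216.103857… → ⌈·⌉ = 4217
j=12: r + 11k = 4631.318142… → ⌈·⌉ = 4632
j=13: r + 12k = 5046.532428… → ⌈·⌉ = 5047
j=14: r + 13k = 5461.746714… → ⌈·⌉ = 5462

64, 480, 895, 1310, 1725, 2141, 2556, 2971, 3386, 3801, 4217, 4632, 5047, 5462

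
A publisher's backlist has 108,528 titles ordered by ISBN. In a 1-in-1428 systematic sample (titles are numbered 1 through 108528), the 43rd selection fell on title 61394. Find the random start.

1418

k = 1428
r = 61394 − (43−1)×1428 = 61394 − 59976 = 1418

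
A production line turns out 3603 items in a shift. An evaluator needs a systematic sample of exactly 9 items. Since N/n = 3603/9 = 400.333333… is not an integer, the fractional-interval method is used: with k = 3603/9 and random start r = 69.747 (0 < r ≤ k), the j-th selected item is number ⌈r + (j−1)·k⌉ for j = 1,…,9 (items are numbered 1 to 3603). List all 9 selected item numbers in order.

70, 471, 871, 1271, 1672, 2072, 2472, 2873, 3273

j=1: r + 0k = 69.747 → ⌈·⌉ = 70
j=2: r + 1k = 470.080333… → ⌈·⌉ = 471
j=3: r + 2k = 870.413666… → ⌈·⌉ = 871
j=4: r + 3k = 1270.747 → ⌈·⌉ = 1271
j=5: r + 4k = 1671.080333… → ⌈·⌉ = 1672
j=6: r + 5k = 2071.413666… → ⌈·⌉ = 2072
j=7: r + 6k = 2471.747 → ⌈·⌉ = 2472
j=8: r + 7k = 2872.080333… → ⌈·⌉ = 2873
j=9: r + 8k = 3272.413666… → ⌈·⌉ = 3273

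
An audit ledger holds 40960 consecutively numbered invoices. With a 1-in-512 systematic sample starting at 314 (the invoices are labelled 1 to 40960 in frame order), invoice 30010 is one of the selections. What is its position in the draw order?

59

k = 512
position = (30010 − 314)/512 + 1 = 29696/512 + 1 = 58 + 1 = 59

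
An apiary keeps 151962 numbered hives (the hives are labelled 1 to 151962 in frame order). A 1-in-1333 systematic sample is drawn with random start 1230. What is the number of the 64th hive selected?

85209

k = 1333
64th selection = r + (64−1)·k = 1230 + 63×1333 = 1230 + 83979 = 85209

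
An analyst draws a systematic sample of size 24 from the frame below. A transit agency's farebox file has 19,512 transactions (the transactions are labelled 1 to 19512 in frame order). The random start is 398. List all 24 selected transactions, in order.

398, 1211, 2024, 2837, 3650, 4463, 5276, 6089, 6902, 7715, 8528, 9341, 10154, 10967, 11780, 12593, 13406, 14219, 15032, 15845, 16658, 17471, 18284, 19097

k = N/n = 19512/24 = 813
transaction 1: 398
transaction 2: 398 + 813 = 1211
transaction 3: 1211 + 813 = 2024
transaction 4: 2024 + 813 = 2837
transaction 5: 2837 + 813 = 3650
transaction 6: 3650 + 813 = 4463
transaction 7: 4463 + 813 = 5276
transaction 8: 5276 + 813 = 6089
transaction 9: 6089 + 813 = 6902
transaction 10: 6902 + 813 = 7715
transaction 11: 7715 + 813 = 8528
transaction 12: 8528 + 813 = 9341
transaction 13: 9341 + 813 = 10154
transaction 14: 10154 + 813 = 10967
transaction 15: 10967 + 813 = 11780
transaction 16: 11780 + 813 = 12593
transaction 17: 12593 + 813 = 13406
transaction 18: 13406 + 813 = 14219
transaction 19: 14219 + 813 = 15032
transaction 20: 15032 + 813 = 15845
transaction 21: 15845 + 813 = 16658
transaction 22: 16658 + 813 = 17471
transaction 23: 17471 + 813 = 18284
transaction 24: 18284 + 813 = 19097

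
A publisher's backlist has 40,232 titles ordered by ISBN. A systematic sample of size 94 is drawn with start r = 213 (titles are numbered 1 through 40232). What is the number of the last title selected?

40017

k = 40232/94 = 428
94th selection = r + (94−1)·k = 213 + 93×428 = 213 + 39804 = 40017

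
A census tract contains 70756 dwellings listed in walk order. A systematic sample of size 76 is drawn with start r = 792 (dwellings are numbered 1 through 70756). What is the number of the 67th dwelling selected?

62238

k = 70756/76 = 931
67th selection = r + (67−1)·k = 792 + 66×931 = 792 + 61446 = 62238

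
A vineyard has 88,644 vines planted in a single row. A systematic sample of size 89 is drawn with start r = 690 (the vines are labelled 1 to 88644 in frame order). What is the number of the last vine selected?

k = 88644/89 = 996
89th selection = r + (89−1)·k = 690 + 88×996 = 690 + 87648 = 88338

88338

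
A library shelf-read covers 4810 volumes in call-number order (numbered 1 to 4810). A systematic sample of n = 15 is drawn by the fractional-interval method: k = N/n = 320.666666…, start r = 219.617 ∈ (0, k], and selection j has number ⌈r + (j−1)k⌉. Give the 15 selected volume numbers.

j=1: r + 0k = 219.617 → ⌈·⌉ = 220
j=2: r + 1k = 540.283666… → ⌈·⌉ = 541
j=3: r + 2k = 860.950333… → ⌈·⌉ = 861
j=4: r + 3k = 1181.617 → ⌈·⌉ = 1182
j=5: r + 4k = 1502.283666… → ⌈·⌉ = 1503
j=6: r + 5k = 1822.950333… → ⌈·⌉ = 1823
j=7: r + 6k = 2143.617 → ⌈·⌉ = 2144
j=8: r + 7k = 2464.283666… → ⌈·⌉ = 2465
j=9: r + 8k = 2784.950333… → ⌈·⌉ = 2785
j=10: r + 9k = 3105.617 → ⌈·⌉ = 3106
j=11: r + 10k = 3426.283666… → ⌈·⌉ = 3427
j=12: r + 11k = 3746.950333… → ⌈·⌉ = 3747
j=13: r + 12k = 4067.617 → ⌈·⌉ = 4068
j=14: r + 13k = 4388.283666… → ⌈·⌉ = 4389
j=15: r + 14k = 4708.950333… → ⌈·⌉ = 4709

220, 541, 861, 1182, 1503, 1823, 2144, 2465, 2785, 3106, 3427, 3747, 4068, 4389, 4709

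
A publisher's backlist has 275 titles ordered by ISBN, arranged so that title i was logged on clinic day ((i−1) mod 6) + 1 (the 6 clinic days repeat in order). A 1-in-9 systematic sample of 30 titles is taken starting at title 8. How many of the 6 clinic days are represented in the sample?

2

Consecutive selections differ by k = 9, so their clinic day numbers differ by 9 mod 6 = 3.
gcd(9, 6) = 3, so the sample visits 6/3 = 2 distinct residues mod 6.
Start 8 is clinic day 2; the clinic days hit are 2, 5.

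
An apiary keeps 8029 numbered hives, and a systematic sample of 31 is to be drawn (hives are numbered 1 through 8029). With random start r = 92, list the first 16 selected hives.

k = N/n = 8029/31 = 259
hive 1: 92
hive 2: 92 + 259 = 351
hive 3: 351 + 259 = 610
hive 4: 610 + 259 = 869
hive 5: 869 + 259 = 1128
hive 6: 1128 + 259 = 1387
hive 7: 1387 + 259 = 1646
hive 8: 1646 + 259 = 1905
hive 9: 1905 + 259 = 2164
hive 10: 2164 + 259 = 2423
hive 11: 2423 + 259 = 2682
hive 12: 2682 + 259 = 2941
hive 13: 2941 + 259 = 3200
hive 14: 3200 + 259 = 3459
hive 15: 3459 + 259 = 3718
hive 16: 3718 + 259 = 3977

92, 351, 610, 869, 1128, 1387, 1646, 1905, 2164, 2423, 2682, 2941, 3200, 3459, 3718, 3977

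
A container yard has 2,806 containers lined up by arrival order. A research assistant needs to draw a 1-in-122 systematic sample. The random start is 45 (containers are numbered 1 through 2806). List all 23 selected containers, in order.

45, 167, 289, 411, 533, 655, 777, 899, 1021, 1143, 1265, 1387, 1509, 1631, 1753, 1875, 1997, 2119, 2241, 2363, 2485, 2607, 2729

container 1: 45
container 2: 45 + 122 = 167
container 3: 167 + 122 = 289
container 4: 289 + 122 = 411
container 5: 411 + 122 = 533
container 6: 533 + 122 = 655
container 7: 655 + 122 = 777
container 8: 777 + 122 = 899
container 9: 899 + 122 = 1021
container 10: 1021 + 122 = 1143
container 11: 1143 + 122 = 1265
container 12: 1265 + 122 = 1387
container 13: 1387 + 122 = 1509
container 14: 1509 + 122 = 1631
container 15: 1631 + 122 = 1753
container 16: 1753 + 122 = 1875
container 17: 1875 + 122 = 1997
container 18: 1997 + 122 = 2119
container 19: 2119 + 122 = 2241
container 20: 2241 + 122 = 2363
container 21: 2363 + 122 = 2485
container 22: 2485 + 122 = 2607
container 23: 2607 + 122 = 2729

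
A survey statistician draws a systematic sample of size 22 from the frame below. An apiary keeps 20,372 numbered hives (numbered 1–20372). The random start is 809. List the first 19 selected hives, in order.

k = N/n = 20372/22 = 926
hive 1: 809
hive 2: 809 + 926 = 1735
hive 3: 1735 + 926 = 2661
hive 4: 2661 + 926 = 3587
hive 5: 3587 + 926 = 4513
hive 6: 4513 + 926 = 5439
hive 7: 5439 + 926 = 6365
hive 8: 6365 + 926 = 7291
hive 9: 7291 + 926 = 8217
hive 10: 8217 + 926 = 9143
hive 11: 9143 + 926 = 10069
hive 12: 10069 + 926 = 10995
hive 13: 10995 + 926 = 11921
hive 14: 11921 + 926 = 12847
hive 15: 12847 + 926 = 13773
hive 16: 13773 + 926 = 14699
hive 17: 14699 + 926 = 15625
hive 18: 15625 + 926 = 16551
hive 19: 16551 + 926 = 17477

809, 1735, 2661, 3587, 4513, 5439, 6365, 7291, 8217, 9143, 10069, 10995, 11921, 12847, 13773, 14699, 15625, 16551, 17477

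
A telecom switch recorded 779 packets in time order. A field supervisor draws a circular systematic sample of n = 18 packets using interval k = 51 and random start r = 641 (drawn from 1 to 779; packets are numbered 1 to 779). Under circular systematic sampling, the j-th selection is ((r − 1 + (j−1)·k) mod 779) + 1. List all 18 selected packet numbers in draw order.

641, 692, 743, 15, 66, 117, 168, 219, 270, 321, 372, 423, 474, 525, 576, 627, 678, 729

Selection 1: 641
Selection 2: 641 + 51 = 692
Selection 3: 692 + 51 = 743
Selection 4: 743 + 51 = 794 → 794 − 779 = 15
Selection 5: 15 + 51 = 66
Selection 6: 66 + 51 = 117
Selection 7: 117 + 51 = 168
Selection 8: 168 + 51 = 219
Selection 9: 219 + 51 = 270
Selection 10: 270 + 51 = 321
Selection 11: 321 + 51 = 372
Selection 12: 372 + 51 = 423
Selection 13: 423 + 51 = 474
Selection 14: 474 + 51 = 525
Selection 15: 525 + 51 = 576
Selection 16: 576 + 51 = 627
Selection 17: 627 + 51 = 678
Selection 18: 678 + 51 = 729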